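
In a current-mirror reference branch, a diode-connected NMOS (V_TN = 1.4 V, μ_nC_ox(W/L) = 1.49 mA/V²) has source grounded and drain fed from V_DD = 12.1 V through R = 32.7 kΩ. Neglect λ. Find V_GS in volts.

With gate tied to drain, V_GS = V_DS ≥ V_GS − V_TN, so the device is in saturation.
KCL at the drain: ½ k_n (V_GS − V_TN)² = (V_DD − V_GS)/R.
Let x = V_GS − 1.4. Then 24.4 x² + x − 10.7 = 0, giving x = 0.643 V (positive root), so V_GS = 2.04 V.
I_D = (V_DD − V_GS)/R = (12.1 − 2.04) / 32.7 = 0.308 mA.

V_GS = 2.04 V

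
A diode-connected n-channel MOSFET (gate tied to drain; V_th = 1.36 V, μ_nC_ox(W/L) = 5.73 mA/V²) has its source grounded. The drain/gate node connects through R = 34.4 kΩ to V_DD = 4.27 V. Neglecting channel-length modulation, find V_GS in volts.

V_GS = 1.53 V

With gate tied to drain, V_GS = V_DS ≥ V_GS − V_th, so the device is in saturation.
KCL at the drain: ½ k_n (V_GS − V_th)² = (V_DD − V_GS)/R.
Let x = V_GS − 1.36. Then 98.6 x² + x − 2.91 = 0, giving x = 0.167 V (positive root), so V_GS = 1.53 V.
I_D = (V_DD − V_GS)/R = (4.27 − 1.53) / 34.4 = 0.0797 mA.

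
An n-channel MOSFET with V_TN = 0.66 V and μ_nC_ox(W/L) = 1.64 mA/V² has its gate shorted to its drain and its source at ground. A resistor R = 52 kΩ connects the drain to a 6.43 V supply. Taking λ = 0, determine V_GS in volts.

With gate tied to drain, V_GS = V_DS ≥ V_GS − V_TN, so the device is in saturation.
KCL at the drain: ½ k_n (V_GS − V_TN)² = (V_DD − V_GS)/R.
Let x = V_GS − 0.66. Then 42.6 x² + x − 5.77 = 0, giving x = 0.356 V (positive root), so V_GS = 1.02 V.
I_D = (V_DD − V_GS)/R = (6.43 − 1.02) / 52 = 0.104 mA.

V_GS = 1.02 V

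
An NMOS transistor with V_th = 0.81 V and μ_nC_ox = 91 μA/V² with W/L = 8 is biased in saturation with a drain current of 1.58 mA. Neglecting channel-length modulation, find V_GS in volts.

k_n = μ_nC_ox · (W/L) = 0.728 mA/V².
In saturation I_D = ½ k_n (V_GS − V_th)², so V_GS − V_th = √(2 I_D / k_n) = √(2 × 1.58 / 0.728) = 2.08 V.
V_GS = 0.81 + 2.08 = 2.89 V.

V_GS = 2.89 V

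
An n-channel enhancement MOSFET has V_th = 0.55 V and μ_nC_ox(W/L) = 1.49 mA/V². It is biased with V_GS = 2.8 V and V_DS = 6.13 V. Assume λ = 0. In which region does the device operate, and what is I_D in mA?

Saturation; I_D = 3.77 mA

V_ov = V_GS − V_th = 2.8 − 0.55 = 2.25 V.
Since V_DS = 6.13 V ≥ V_ov = 2.25 V, the device is in saturation.
I_D = ½ k_n V_ov² = 0.5 × 1.49 × 2.25² = 3.77 mA.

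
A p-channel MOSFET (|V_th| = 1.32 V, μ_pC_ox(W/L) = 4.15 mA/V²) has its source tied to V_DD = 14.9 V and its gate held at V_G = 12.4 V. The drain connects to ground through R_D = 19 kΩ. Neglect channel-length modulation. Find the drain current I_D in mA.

V_SG = V_DD − V_G = 14.9 − 12.4 = 2.5 V, so V_ov = 2.5 − 1.32 = 1.18 V.
Assume saturation: I_D = ½ k_p V_ov² = 0.5 × 4.15 × 1.18² = 2.89 mA, giving V_SD = V_DD − I_D R_D = 14.9 − 2.89 × 19 = -40 V.
But -40 V < V_ov = 1.18 V, so the device is actually in triode.
In triode I_D = k_p[V_ov V_SD − ½ V_SD²] and I_D = (V_DD − V_SD)/R_D. Equating: 39.4 V_SD² − 94.04 V_SD + 14.9 = 0, giving V_SD = 0.171 V (the root below V_ov).
I_D = (14.9 − 0.171) / 19 = 0.775 mA.

I_D = 0.775 mA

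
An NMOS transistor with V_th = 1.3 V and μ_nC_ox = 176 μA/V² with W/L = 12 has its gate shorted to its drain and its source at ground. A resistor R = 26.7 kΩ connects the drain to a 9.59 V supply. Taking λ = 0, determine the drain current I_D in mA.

With gate tied to drain, V_GS = V_DS ≥ V_GS − V_th, so the device is in saturation.
k_n = μ_nC_ox · (W/L) = 2.112 mA/V².
KCL at the drain: ½ k_n (V_GS − V_th)² = (V_DD − V_GS)/R.
Let x = V_GS − 1.3. Then 28.2 x² + x − 8.29 = 0, giving x = 0.525 V (positive root), so V_GS = 1.82 V.
I_D = (V_DD − V_GS)/R = (9.59 − 1.82) / 26.7 = 0.291 mA.

I_D = 0.291 mA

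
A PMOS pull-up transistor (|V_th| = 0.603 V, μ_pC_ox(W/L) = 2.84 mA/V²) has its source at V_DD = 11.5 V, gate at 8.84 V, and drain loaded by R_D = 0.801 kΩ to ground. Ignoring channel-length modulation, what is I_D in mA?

I_D = 6.01 mA

V_SG = V_DD − V_G = 11.5 − 8.84 = 2.66 V, so V_ov = 2.66 − 0.603 = 2.06 V.
Assume saturation: I_D = ½ k_p V_ov² = 0.5 × 2.84 × 2.06² = 6.01 mA, giving V_SD = V_DD − I_D R_D = 11.5 − 6.01 × 0.801 = 6.69 V.
V_SD = 6.69 V ≥ V_ov = 2.06 V, confirming saturation.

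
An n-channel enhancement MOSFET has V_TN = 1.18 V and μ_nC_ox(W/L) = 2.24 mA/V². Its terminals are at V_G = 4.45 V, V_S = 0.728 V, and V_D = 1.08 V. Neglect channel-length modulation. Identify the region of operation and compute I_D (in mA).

Triode; I_D = 1.87 mA

V_GS = V_G − V_S = 4.45 − 0.728 = 3.72 V; V_DS = V_D − V_S = 1.08 − 0.728 = 0.352 V.
V_ov = V_GS − V_TN = 3.72 − 1.18 = 2.54 V.
Since V_DS = 0.352 V < V_ov = 2.54 V, the device is in the triode region.
I_D = k_n [V_ov · V_DS − ½ V_DS²] = 2.24 × [2.54 × 0.352 − 0.5 × 0.352²] = 1.87 mA.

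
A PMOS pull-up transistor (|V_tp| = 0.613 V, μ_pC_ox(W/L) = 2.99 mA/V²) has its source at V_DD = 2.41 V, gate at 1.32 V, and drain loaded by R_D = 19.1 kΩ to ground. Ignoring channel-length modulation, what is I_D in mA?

V_SG = V_DD − V_G = 2.41 − 1.32 = 1.09 V, so V_ov = 1.09 − 0.613 = 0.477 V.
Assume saturation: I_D = ½ k_p V_ov² = 0.5 × 2.99 × 0.477² = 0.34 mA, giving V_SD = V_DD − I_D R_D = 2.41 − 0.34 × 19.1 = -4.09 V.
But -4.09 V < V_ov = 0.477 V, so the device is actually in triode.
In triode I_D = k_p[V_ov V_SD − ½ V_SD²] and I_D = (V_DD − V_SD)/R_D. Equating: 28.6 V_SD² − 28.24 V_SD + 2.41 = 0, giving V_SD = 0.0943 V (the root below V_ov).
I_D = (2.41 − 0.0943) / 19.1 = 0.121 mA.

I_D = 0.121 mA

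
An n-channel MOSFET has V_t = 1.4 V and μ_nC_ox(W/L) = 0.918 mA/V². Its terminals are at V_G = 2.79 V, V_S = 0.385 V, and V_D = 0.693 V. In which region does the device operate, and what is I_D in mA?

Triode; I_D = 0.241 mA

V_GS = V_G − V_S = 2.79 − 0.385 = 2.41 V; V_DS = V_D − V_S = 0.693 − 0.385 = 0.308 V.
V_ov = V_GS − V_t = 2.41 − 1.4 = 1.01 V.
Since V_DS = 0.308 V < V_ov = 1.01 V, the device is in the triode region.
I_D = k_n [V_ov · V_DS − ½ V_DS²] = 0.918 × [1.01 × 0.308 − 0.5 × 0.308²] = 0.241 mA.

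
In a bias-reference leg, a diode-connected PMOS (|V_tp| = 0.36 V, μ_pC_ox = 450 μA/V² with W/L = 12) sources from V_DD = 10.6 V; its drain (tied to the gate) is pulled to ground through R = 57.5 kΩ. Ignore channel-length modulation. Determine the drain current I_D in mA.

I_D = 0.174 mA

With gate tied to drain, V_SG = V_SD ≥ V_SG − |V_tp|, so the device is in saturation.
k_p = μ_pC_ox · (W/L) = 5.4 mA/V².
KCL at the drain: ½ k_p (V_SG − |V_tp|)² = (V_DD − V_SG)/R.
Let x = V_SG − 0.36. Then 155 x² + x − 10.24 = 0, giving x = 0.254 V (positive root), so V_SG = 0.614 V.
I_D = (V_DD − V_SG)/R = (10.6 − 0.614) / 57.5 = 0.174 mA.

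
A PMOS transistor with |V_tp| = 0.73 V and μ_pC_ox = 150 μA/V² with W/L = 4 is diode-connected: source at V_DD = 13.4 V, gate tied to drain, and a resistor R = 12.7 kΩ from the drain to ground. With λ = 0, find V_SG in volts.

V_SG = 2.43 V

With gate tied to drain, V_SG = V_SD ≥ V_SG − |V_tp|, so the device is in saturation.
k_p = μ_pC_ox · (W/L) = 0.6 mA/V².
KCL at the drain: ½ k_p (V_SG − |V_tp|)² = (V_DD − V_SG)/R.
Let x = V_SG − 0.73. Then 3.81 x² + x − 12.67 = 0, giving x = 1.7 V (positive root), so V_SG = 2.43 V.
I_D = (V_DD − V_SG)/R = (13.4 − 2.43) / 12.7 = 0.864 mA.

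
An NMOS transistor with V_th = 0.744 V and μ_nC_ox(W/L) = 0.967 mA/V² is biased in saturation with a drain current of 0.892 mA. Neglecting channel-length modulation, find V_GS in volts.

V_GS = 2.10 V

In saturation I_D = ½ k_n (V_GS − V_th)², so V_GS − V_th = √(2 I_D / k_n) = √(2 × 0.892 / 0.967) = 1.36 V.
V_GS = 0.744 + 1.36 = 2.1 V.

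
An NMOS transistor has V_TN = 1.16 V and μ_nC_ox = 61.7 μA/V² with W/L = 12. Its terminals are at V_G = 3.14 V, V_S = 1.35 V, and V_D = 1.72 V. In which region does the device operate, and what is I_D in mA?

V_GS = V_G − V_S = 3.14 − 1.35 = 1.79 V; V_DS = V_D − V_S = 1.72 − 1.35 = 0.37 V.
k_n = μ_nC_ox · (W/L) = 0.7404 mA/V².
V_ov = V_GS − V_TN = 1.79 − 1.16 = 0.63 V.
Since V_DS = 0.37 V < V_ov = 0.63 V, the device is in the triode region.
I_D = k_n [V_ov · V_DS − ½ V_DS²] = 0.7404 × [0.63 × 0.37 − 0.5 × 0.37²] = 0.122 mA.

Triode; I_D = 0.122 mA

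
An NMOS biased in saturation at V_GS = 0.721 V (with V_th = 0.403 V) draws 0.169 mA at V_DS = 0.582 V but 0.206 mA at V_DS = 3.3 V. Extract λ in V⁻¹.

With V_GS fixed, I_D ∝ (1 + λ V_DS) in saturation, so I_D2/I_D1 = (1 + λ V_DS2)/(1 + λ V_DS1).
0.206/0.169 = 1.219 = (1 + 3.3 λ)/(1 + 0.582 λ).
Solving: λ (I_D1 V_DS2 − I_D2 V_DS1) = I_D2 − I_D1, so λ = (0.206 − 0.169) / (0.169 × 3.3 − 0.206 × 0.582) = 0.037 / 0.438 = 0.0845 V⁻¹.

λ = 0.0845 V⁻¹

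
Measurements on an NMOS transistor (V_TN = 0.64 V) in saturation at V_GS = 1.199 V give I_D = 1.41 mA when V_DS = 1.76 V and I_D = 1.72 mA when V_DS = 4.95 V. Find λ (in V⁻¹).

With V_GS fixed, I_D ∝ (1 + λ V_DS) in saturation, so I_D2/I_D1 = (1 + λ V_DS2)/(1 + λ V_DS1).
1.72/1.41 = 1.22 = (1 + 4.95 λ)/(1 + 1.76 λ).
Solving: λ (I_D1 V_DS2 − I_D2 V_DS1) = I_D2 − I_D1, so λ = (1.72 − 1.41) / (1.41 × 4.95 − 1.72 × 1.76) = 0.31 / 3.95 = 0.0784 V⁻¹.

λ = 0.0784 V⁻¹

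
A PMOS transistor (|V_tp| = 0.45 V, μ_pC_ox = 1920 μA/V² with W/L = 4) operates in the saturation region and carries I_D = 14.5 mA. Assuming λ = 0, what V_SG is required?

k_p = μ_pC_ox · (W/L) = 7.68 mA/V².
In saturation I_D = ½ k_p (V_SG − |V_tp|)², so V_SG − |V_tp| = √(2 I_D / k_p) = √(2 × 14.5 / 7.68) = 1.94 V.
V_SG = 0.45 + 1.94 = 2.39 V.

V_SG = 2.39 V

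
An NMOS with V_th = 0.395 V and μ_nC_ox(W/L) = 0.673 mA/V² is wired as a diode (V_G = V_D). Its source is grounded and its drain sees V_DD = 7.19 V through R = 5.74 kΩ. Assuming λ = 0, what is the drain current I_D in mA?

With gate tied to drain, V_GS = V_DS ≥ V_GS − V_th, so the device is in saturation.
KCL at the drain: ½ k_n (V_GS − V_th)² = (V_DD − V_GS)/R.
Let x = V_GS − 0.395. Then 1.93 x² + x − 6.795 = 0, giving x = 1.63 V (positive root), so V_GS = 2.03 V.
I_D = (V_DD − V_GS)/R = (7.19 − 2.03) / 5.74 = 0.899 mA.

I_D = 0.899 mA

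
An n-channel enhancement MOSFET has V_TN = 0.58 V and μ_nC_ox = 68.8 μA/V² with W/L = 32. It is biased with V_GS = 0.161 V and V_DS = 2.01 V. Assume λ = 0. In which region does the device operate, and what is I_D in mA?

V_GS = 0.161 V < V_TN = 0.58 V, so the transistor is in cutoff.

Cutoff; I_D = 0 mA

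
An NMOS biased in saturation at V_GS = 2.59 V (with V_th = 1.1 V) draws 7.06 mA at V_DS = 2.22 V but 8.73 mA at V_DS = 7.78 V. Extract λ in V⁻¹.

With V_GS fixed, I_D ∝ (1 + λ V_DS) in saturation, so I_D2/I_D1 = (1 + λ V_DS2)/(1 + λ V_DS1).
8.73/7.06 = 1.237 = (1 + 7.78 λ)/(1 + 2.22 λ).
Solving: λ (I_D1 V_DS2 − I_D2 V_DS1) = I_D2 − I_D1, so λ = (8.73 − 7.06) / (7.06 × 7.78 − 8.73 × 2.22) = 1.67 / 35.5 = 0.047 V⁻¹.

λ = 0.0470 V⁻¹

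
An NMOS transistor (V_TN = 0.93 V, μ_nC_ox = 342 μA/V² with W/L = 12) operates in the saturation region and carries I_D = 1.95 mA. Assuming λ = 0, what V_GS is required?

k_n = μ_nC_ox · (W/L) = 4.104 mA/V².
In saturation I_D = ½ k_n (V_GS − V_TN)², so V_GS − V_TN = √(2 I_D / k_n) = √(2 × 1.95 / 4.104) = 0.975 V.
V_GS = 0.93 + 0.975 = 1.9 V.

V_GS = 1.90 V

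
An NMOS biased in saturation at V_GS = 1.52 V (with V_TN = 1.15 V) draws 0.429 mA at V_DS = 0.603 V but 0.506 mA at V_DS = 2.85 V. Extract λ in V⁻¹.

λ = 0.0839 V⁻¹

With V_GS fixed, I_D ∝ (1 + λ V_DS) in saturation, so I_D2/I_D1 = (1 + λ V_DS2)/(1 + λ V_DS1).
0.506/0.429 = 1.179 = (1 + 2.85 λ)/(1 + 0.603 λ).
Solving: λ (I_D1 V_DS2 − I_D2 V_DS1) = I_D2 − I_D1, so λ = (0.506 − 0.429) / (0.429 × 2.85 − 0.506 × 0.603) = 0.077 / 0.918 = 0.0839 V⁻¹.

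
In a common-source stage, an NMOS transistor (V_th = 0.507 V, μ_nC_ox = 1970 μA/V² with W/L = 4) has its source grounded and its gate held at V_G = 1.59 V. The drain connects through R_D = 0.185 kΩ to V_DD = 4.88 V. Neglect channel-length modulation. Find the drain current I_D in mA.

I_D = 4.62 mA

V_GS = V_G = 1.59 V, so V_ov = 1.59 − 0.507 = 1.08 V.
k_n = μ_nC_ox · (W/L) = 7.88 mA/V².
Assume saturation: I_D = ½ k_n V_ov² = 0.5 × 7.88 × 1.08² = 4.62 mA, giving V_DS = V_DD − I_D R_D = 4.88 − 4.62 × 0.185 = 4.03 V.
V_DS = 4.03 V ≥ V_ov = 1.08 V, confirming saturation.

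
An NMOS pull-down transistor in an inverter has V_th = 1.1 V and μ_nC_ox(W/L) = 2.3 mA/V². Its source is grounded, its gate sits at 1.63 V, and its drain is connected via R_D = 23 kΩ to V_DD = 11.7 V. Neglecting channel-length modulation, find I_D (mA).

I_D = 0.323 mA

V_GS = V_G = 1.63 V, so V_ov = 1.63 − 1.1 = 0.53 V.
Assume saturation: I_D = ½ k_n V_ov² = 0.5 × 2.3 × 0.53² = 0.323 mA, giving V_DS = V_DD − I_D R_D = 11.7 − 0.323 × 23 = 4.27 V.
V_DS = 4.27 V ≥ V_ov = 0.53 V, confirming saturation.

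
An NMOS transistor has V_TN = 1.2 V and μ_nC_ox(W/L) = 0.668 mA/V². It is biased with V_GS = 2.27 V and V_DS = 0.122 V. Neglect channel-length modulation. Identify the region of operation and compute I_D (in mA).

V_ov = V_GS − V_TN = 2.27 − 1.2 = 1.07 V.
Since V_DS = 0.122 V < V_ov = 1.07 V, the device is in the triode region.
I_D = k_n [V_ov · V_DS − ½ V_DS²] = 0.668 × [1.07 × 0.122 − 0.5 × 0.122²] = 0.0822 mA.

Triode; I_D = 0.0822 mA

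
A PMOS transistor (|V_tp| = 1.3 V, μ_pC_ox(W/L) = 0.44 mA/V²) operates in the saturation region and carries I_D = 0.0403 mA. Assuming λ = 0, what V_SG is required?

V_SG = 1.73 V

In saturation I_D = ½ k_p (V_SG − |V_tp|)², so V_SG − |V_tp| = √(2 I_D / k_p) = √(2 × 0.0403 / 0.44) = 0.428 V.
V_SG = 1.3 + 0.428 = 1.73 V.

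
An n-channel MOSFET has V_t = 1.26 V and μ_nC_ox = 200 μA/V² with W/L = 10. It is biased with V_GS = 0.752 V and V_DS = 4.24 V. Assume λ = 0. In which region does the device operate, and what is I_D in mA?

V_GS = 0.752 V < V_t = 1.26 V, so the transistor is in cutoff.

Cutoff; I_D = 0 mA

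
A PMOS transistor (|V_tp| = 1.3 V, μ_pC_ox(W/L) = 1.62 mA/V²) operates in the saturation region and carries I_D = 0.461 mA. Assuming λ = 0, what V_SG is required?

In saturation I_D = ½ k_p (V_SG − |V_tp|)², so V_SG − |V_tp| = √(2 I_D / k_p) = √(2 × 0.461 / 1.62) = 0.754 V.
V_SG = 1.3 + 0.754 = 2.05 V.

V_SG = 2.05 V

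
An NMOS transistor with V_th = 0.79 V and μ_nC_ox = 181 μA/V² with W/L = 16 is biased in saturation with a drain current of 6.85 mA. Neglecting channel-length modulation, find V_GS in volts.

k_n = μ_nC_ox · (W/L) = 2.896 mA/V².
In saturation I_D = ½ k_n (V_GS − V_th)², so V_GS − V_th = √(2 I_D / k_n) = √(2 × 6.85 / 2.896) = 2.18 V.
V_GS = 0.79 + 2.18 = 2.97 V.

V_GS = 2.97 V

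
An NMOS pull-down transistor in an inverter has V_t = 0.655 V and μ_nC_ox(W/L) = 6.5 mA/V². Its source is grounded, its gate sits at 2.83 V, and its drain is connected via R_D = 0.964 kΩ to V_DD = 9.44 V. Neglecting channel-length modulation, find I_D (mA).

I_D = 8.99 mA

V_GS = V_G = 2.83 V, so V_ov = 2.83 − 0.655 = 2.17 V.
Assume saturation: I_D = ½ k_n V_ov² = 0.5 × 6.5 × 2.17² = 15.4 mA, giving V_DS = V_DD − I_D R_D = 9.44 − 15.4 × 0.964 = -5.38 V.
But -5.38 V < V_ov = 2.17 V, so the device is actually in triode.
In triode I_D = k_n[V_ov V_DS − ½ V_DS²] and I_D = (V_DD − V_DS)/R_D. Equating: 3.13 V_DS² − 14.63 V_DS + 9.44 = 0, giving V_DS = 0.773 V (the root below V_ov).
I_D = (9.44 − 0.773) / 0.964 = 8.99 mA.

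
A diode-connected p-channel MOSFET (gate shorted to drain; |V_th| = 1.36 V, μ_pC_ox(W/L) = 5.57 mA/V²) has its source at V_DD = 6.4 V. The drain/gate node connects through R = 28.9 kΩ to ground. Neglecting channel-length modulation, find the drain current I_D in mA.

With gate tied to drain, V_SG = V_SD ≥ V_SG − |V_th|, so the device is in saturation.
KCL at the drain: ½ k_p (V_SG − |V_th|)² = (V_DD − V_SG)/R.
Let x = V_SG − 1.36. Then 80.5 x² + x − 5.04 = 0, giving x = 0.244 V (positive root), so V_SG = 1.6 V.
I_D = (V_DD − V_SG)/R = (6.4 − 1.6) / 28.9 = 0.166 mA.

I_D = 0.166 mA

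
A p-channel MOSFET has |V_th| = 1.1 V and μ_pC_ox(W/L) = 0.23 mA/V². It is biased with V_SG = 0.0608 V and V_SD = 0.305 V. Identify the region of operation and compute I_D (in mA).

V_SG = 0.0608 V < |V_th| = 1.1 V, so the transistor is in cutoff.

Cutoff; I_D = 0 mA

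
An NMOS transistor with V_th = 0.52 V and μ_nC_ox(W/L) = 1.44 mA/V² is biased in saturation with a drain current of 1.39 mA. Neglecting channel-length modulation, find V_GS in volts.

In saturation I_D = ½ k_n (V_GS − V_th)², so V_GS − V_th = √(2 I_D / k_n) = √(2 × 1.39 / 1.44) = 1.39 V.
V_GS = 0.52 + 1.39 = 1.91 V.

V_GS = 1.91 V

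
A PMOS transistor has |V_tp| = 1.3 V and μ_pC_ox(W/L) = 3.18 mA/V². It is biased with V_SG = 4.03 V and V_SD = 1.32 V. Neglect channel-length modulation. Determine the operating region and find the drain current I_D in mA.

V_ov = V_SG − |V_tp| = 4.03 − 1.3 = 2.73 V.
Since V_SD = 1.32 V < V_ov = 2.73 V, the device is in the triode region.
I_D = k_p [V_ov · V_SD − ½ V_SD²] = 3.18 × [2.73 × 1.32 − 0.5 × 1.32²] = 8.69 mA.

Triode; I_D = 8.69 mA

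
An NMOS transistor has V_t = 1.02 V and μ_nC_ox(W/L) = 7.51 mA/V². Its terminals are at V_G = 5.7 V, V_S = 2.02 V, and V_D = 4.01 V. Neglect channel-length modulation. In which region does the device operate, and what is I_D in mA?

Triode; I_D = 24.9 mA

V_GS = V_G − V_S = 5.7 − 2.02 = 3.68 V; V_DS = V_D − V_S = 4.01 − 2.02 = 1.99 V.
V_ov = V_GS − V_t = 3.68 − 1.02 = 2.66 V.
Since V_DS = 1.99 V < V_ov = 2.66 V, the device is in the triode region.
I_D = k_n [V_ov · V_DS − ½ V_DS²] = 7.51 × [2.66 × 1.99 − 0.5 × 1.99²] = 24.9 mA.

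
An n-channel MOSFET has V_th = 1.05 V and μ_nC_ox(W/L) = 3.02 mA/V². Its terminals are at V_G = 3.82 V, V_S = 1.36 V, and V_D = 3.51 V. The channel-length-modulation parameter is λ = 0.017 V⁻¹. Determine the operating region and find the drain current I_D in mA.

Saturation; I_D = 3.11 mA

V_GS = V_G − V_S = 3.82 − 1.36 = 2.46 V; V_DS = V_D − V_S = 3.51 − 1.36 = 2.15 V.
V_ov = V_GS − V_th = 2.46 − 1.05 = 1.41 V.
Since V_DS = 2.15 V ≥ V_ov = 1.41 V, the device is in saturation.
I_D = ½ k_n V_ov² (1 + λ V_DS) = 0.5 × 3.02 × 1.41² × (1 + 0.017 × 2.15) = 3.11 mA.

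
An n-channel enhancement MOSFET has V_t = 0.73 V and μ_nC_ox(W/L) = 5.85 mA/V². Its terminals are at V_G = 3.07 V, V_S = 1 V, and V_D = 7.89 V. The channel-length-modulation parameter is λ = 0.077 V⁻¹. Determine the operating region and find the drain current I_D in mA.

Saturation; I_D = 8.04 mA

V_GS = V_G − V_S = 3.07 − 1 = 2.07 V; V_DS = V_D − V_S = 7.89 − 1 = 6.89 V.
V_ov = V_GS − V_t = 2.07 − 0.73 = 1.34 V.
Since V_DS = 6.89 V ≥ V_ov = 1.34 V, the device is in saturation.
I_D = ½ k_n V_ov² (1 + λ V_DS) = 0.5 × 5.85 × 1.34² × (1 + 0.077 × 6.89) = 8.04 mA.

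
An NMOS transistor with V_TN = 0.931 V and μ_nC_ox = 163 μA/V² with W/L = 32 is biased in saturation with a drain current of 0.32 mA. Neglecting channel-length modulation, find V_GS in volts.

V_GS = 1.28 V

k_n = μ_nC_ox · (W/L) = 5.216 mA/V².
In saturation I_D = ½ k_n (V_GS − V_TN)², so V_GS − V_TN = √(2 I_D / k_n) = √(2 × 0.32 / 5.216) = 0.35 V.
V_GS = 0.931 + 0.35 = 1.28 V.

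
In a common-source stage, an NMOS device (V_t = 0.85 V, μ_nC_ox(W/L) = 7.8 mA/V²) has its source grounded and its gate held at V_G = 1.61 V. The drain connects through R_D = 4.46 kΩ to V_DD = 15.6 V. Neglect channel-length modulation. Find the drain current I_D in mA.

I_D = 2.25 mA

V_GS = V_G = 1.61 V, so V_ov = 1.61 − 0.85 = 0.76 V.
Assume saturation: I_D = ½ k_n V_ov² = 0.5 × 7.8 × 0.76² = 2.25 mA, giving V_DS = V_DD − I_D R_D = 15.6 − 2.25 × 4.46 = 5.55 V.
V_DS = 5.55 V ≥ V_ov = 0.76 V, confirming saturation.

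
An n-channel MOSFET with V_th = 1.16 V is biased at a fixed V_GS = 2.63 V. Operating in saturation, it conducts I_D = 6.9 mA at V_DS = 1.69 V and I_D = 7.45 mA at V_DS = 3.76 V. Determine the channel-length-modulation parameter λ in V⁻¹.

With V_GS fixed, I_D ∝ (1 + λ V_DS) in saturation, so I_D2/I_D1 = (1 + λ V_DS2)/(1 + λ V_DS1).
7.45/6.9 = 1.08 = (1 + 3.76 λ)/(1 + 1.69 λ).
Solving: λ (I_D1 V_DS2 − I_D2 V_DS1) = I_D2 − I_D1, so λ = (7.45 − 6.9) / (6.9 × 3.76 − 7.45 × 1.69) = 0.55 / 13.4 = 0.0412 V⁻¹.

λ = 0.0412 V⁻¹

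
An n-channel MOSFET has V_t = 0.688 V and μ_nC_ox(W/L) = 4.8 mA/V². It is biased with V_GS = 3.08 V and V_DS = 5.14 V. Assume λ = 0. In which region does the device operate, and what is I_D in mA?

V_ov = V_GS − V_t = 3.08 − 0.688 = 2.39 V.
Since V_DS = 5.14 V ≥ V_ov = 2.39 V, the device is in saturation.
I_D = ½ k_n V_ov² = 0.5 × 4.8 × 2.39² = 13.7 mA.

Saturation; I_D = 13.7 mA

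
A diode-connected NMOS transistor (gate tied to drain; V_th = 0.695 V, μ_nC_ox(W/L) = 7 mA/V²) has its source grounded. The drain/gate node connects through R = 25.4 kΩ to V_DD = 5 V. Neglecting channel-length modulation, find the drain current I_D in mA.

I_D = 0.161 mA

With gate tied to drain, V_GS = V_DS ≥ V_GS − V_th, so the device is in saturation.
KCL at the drain: ½ k_n (V_GS − V_th)² = (V_DD − V_GS)/R.
Let x = V_GS − 0.695. Then 88.9 x² + x − 4.305 = 0, giving x = 0.215 V (positive root), so V_GS = 0.91 V.
I_D = (V_DD − V_GS)/R = (5 − 0.91) / 25.4 = 0.161 mA.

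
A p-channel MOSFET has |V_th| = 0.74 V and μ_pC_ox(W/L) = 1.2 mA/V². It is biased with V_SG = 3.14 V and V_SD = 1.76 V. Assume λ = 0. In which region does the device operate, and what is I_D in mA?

Triode; I_D = 3.21 mA

V_ov = V_SG − |V_th| = 3.14 − 0.74 = 2.4 V.
Since V_SD = 1.76 V < V_ov = 2.4 V, the device is in the triode region.
I_D = k_p [V_ov · V_SD − ½ V_SD²] = 1.2 × [2.4 × 1.76 − 0.5 × 1.76²] = 3.21 mA.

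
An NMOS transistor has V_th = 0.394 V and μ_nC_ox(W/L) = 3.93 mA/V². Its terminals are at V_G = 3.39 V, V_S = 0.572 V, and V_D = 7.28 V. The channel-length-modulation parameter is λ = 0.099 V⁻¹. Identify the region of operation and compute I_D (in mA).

V_GS = V_G − V_S = 3.39 − 0.572 = 2.82 V; V_DS = V_D − V_S = 7.28 − 0.572 = 6.71 V.
V_ov = V_GS − V_th = 2.82 − 0.394 = 2.42 V.
Since V_DS = 6.71 V ≥ V_ov = 2.42 V, the device is in saturation.
I_D = ½ k_n V_ov² (1 + λ V_DS) = 0.5 × 3.93 × 2.42² × (1 + 0.099 × 6.71) = 19.2 mA.

Saturation; I_D = 19.2 mA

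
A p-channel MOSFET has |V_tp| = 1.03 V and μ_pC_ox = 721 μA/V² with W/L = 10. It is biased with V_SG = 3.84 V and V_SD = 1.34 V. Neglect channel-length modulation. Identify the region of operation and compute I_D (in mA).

Triode; I_D = 20.7 mA

k_p = μ_pC_ox · (W/L) = 7.21 mA/V².
V_ov = V_SG − |V_tp| = 3.84 − 1.03 = 2.81 V.
Since V_SD = 1.34 V < V_ov = 2.81 V, the device is in the triode region.
I_D = k_p [V_ov · V_SD − ½ V_SD²] = 7.21 × [2.81 × 1.34 − 0.5 × 1.34²] = 20.7 mA.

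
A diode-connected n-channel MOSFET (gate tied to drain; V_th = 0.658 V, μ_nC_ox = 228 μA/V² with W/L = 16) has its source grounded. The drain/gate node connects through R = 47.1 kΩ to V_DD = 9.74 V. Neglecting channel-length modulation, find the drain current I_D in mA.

With gate tied to drain, V_GS = V_DS ≥ V_GS − V_th, so the device is in saturation.
k_n = μ_nC_ox · (W/L) = 3.648 mA/V².
KCL at the drain: ½ k_n (V_GS − V_th)² = (V_DD − V_GS)/R.
Let x = V_GS − 0.658. Then 85.9 x² + x − 9.082 = 0, giving x = 0.319 V (positive root), so V_GS = 0.977 V.
I_D = (V_DD − V_GS)/R = (9.74 − 0.977) / 47.1 = 0.186 mA.

I_D = 0.186 mA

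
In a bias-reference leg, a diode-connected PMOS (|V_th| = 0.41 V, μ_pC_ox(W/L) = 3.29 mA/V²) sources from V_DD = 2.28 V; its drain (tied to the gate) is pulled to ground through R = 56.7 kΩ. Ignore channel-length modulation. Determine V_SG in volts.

With gate tied to drain, V_SG = V_SD ≥ V_SG − |V_th|, so the device is in saturation.
KCL at the drain: ½ k_p (V_SG − |V_th|)² = (V_DD − V_SG)/R.
Let x = V_SG − 0.41. Then 93.3 x² + x − 1.87 = 0, giving x = 0.136 V (positive root), so V_SG = 0.546 V.
I_D = (V_DD − V_SG)/R = (2.28 − 0.546) / 56.7 = 0.0306 mA.

V_SG = 0.546 V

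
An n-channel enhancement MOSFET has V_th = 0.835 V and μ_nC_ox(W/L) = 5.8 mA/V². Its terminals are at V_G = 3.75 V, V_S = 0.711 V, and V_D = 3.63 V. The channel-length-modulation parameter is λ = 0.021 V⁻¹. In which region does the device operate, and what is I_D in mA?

V_GS = V_G − V_S = 3.75 − 0.711 = 3.04 V; V_DS = V_D − V_S = 3.63 − 0.711 = 2.92 V.
V_ov = V_GS − V_th = 3.04 − 0.835 = 2.2 V.
Since V_DS = 2.92 V ≥ V_ov = 2.2 V, the device is in saturation.
I_D = ½ k_n V_ov² (1 + λ V_DS) = 0.5 × 5.8 × 2.2² × (1 + 0.021 × 2.92) = 15 mA.

Saturation; I_D = 15.0 mA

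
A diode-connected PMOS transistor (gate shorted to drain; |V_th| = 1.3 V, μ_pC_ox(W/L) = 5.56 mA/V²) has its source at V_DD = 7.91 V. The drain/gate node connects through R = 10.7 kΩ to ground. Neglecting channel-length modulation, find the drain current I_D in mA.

With gate tied to drain, V_SG = V_SD ≥ V_SG − |V_th|, so the device is in saturation.
KCL at the drain: ½ k_p (V_SG − |V_th|)² = (V_DD − V_SG)/R.
Let x = V_SG − 1.3. Then 29.7 x² + x − 6.61 = 0, giving x = 0.455 V (positive root), so V_SG = 1.75 V.
I_D = (V_DD − V_SG)/R = (7.91 − 1.75) / 10.7 = 0.575 mA.

I_D = 0.575 mA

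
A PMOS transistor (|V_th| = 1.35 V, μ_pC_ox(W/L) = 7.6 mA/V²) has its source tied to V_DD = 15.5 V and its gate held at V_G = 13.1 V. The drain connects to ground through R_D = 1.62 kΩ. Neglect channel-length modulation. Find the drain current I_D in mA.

I_D = 4.19 mA

V_SG = V_DD − V_G = 15.5 − 13.1 = 2.4 V, so V_ov = 2.4 − 1.35 = 1.05 V.
Assume saturation: I_D = ½ k_p V_ov² = 0.5 × 7.6 × 1.05² = 4.19 mA, giving V_SD = V_DD − I_D R_D = 15.5 − 4.19 × 1.62 = 8.71 V.
V_SD = 8.71 V ≥ V_ov = 1.05 V, confirming saturation.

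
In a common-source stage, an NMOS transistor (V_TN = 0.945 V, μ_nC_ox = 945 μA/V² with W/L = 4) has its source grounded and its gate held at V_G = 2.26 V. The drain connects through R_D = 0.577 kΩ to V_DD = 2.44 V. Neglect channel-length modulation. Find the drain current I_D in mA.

I_D = 2.81 mA

V_GS = V_G = 2.26 V, so V_ov = 2.26 − 0.945 = 1.31 V.
k_n = μ_nC_ox · (W/L) = 3.78 mA/V².
Assume saturation: I_D = ½ k_n V_ov² = 0.5 × 3.78 × 1.31² = 3.27 mA, giving V_DS = V_DD − I_D R_D = 2.44 − 3.27 × 0.577 = 0.554 V.
But 0.554 V < V_ov = 1.31 V, so the device is actually in triode.
In triode I_D = k_n[V_ov V_DS − ½ V_DS²] and I_D = (V_DD − V_DS)/R_D. Equating: 1.09 V_DS² − 3.868 V_DS + 2.44 = 0, giving V_DS = 0.821 V (the root below V_ov).
I_D = (2.44 − 0.821) / 0.577 = 2.81 mA.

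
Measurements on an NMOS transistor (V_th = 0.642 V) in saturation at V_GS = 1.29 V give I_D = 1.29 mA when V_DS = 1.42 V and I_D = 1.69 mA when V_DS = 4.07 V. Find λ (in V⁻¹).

λ = 0.140 V⁻¹

With V_GS fixed, I_D ∝ (1 + λ V_DS) in saturation, so I_D2/I_D1 = (1 + λ V_DS2)/(1 + λ V_DS1).
1.69/1.29 = 1.31 = (1 + 4.07 λ)/(1 + 1.42 λ).
Solving: λ (I_D1 V_DS2 − I_D2 V_DS1) = I_D2 − I_D1, so λ = (1.69 − 1.29) / (1.29 × 4.07 − 1.69 × 1.42) = 0.4 / 2.85 = 0.14 V⁻¹.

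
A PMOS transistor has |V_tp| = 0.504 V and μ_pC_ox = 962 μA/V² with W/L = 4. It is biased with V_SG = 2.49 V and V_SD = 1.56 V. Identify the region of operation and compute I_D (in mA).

Triode; I_D = 7.24 mA

k_p = μ_pC_ox · (W/L) = 3.848 mA/V².
V_ov = V_SG − |V_tp| = 2.49 − 0.504 = 1.99 V.
Since V_SD = 1.56 V < V_ov = 1.99 V, the device is in the triode region.
I_D = k_p [V_ov · V_SD − ½ V_SD²] = 3.848 × [1.99 × 1.56 − 0.5 × 1.56²] = 7.24 mA.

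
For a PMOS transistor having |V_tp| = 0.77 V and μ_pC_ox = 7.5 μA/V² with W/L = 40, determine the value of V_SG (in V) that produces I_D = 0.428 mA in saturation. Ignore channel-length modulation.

V_SG = 2.46 V

k_p = μ_pC_ox · (W/L) = 0.3 mA/V².
In saturation I_D = ½ k_p (V_SG − |V_tp|)², so V_SG − |V_tp| = √(2 I_D / k_p) = √(2 × 0.428 / 0.3) = 1.69 V.
V_SG = 0.77 + 1.69 = 2.46 V.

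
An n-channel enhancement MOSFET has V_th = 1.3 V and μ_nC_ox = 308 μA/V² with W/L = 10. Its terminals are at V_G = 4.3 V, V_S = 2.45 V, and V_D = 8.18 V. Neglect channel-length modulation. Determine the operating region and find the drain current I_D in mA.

V_GS = V_G − V_S = 4.3 − 2.45 = 1.85 V; V_DS = V_D − V_S = 8.18 − 2.45 = 5.73 V.
k_n = μ_nC_ox · (W/L) = 3.08 mA/V².
V_ov = V_GS − V_th = 1.85 − 1.3 = 0.55 V.
Since V_DS = 5.73 V ≥ V_ov = 0.55 V, the device is in saturation.
I_D = ½ k_n V_ov² = 0.5 × 3.08 × 0.55² = 0.466 mA.

Saturation; I_D = 0.466 mA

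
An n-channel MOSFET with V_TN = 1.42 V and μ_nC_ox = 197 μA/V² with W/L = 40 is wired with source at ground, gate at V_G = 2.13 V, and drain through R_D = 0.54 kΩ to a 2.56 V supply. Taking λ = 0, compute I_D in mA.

V_GS = V_G = 2.13 V, so V_ov = 2.13 − 1.42 = 0.71 V.
k_n = μ_nC_ox · (W/L) = 7.88 mA/V².
Assume saturation: I_D = ½ k_n V_ov² = 0.5 × 7.88 × 0.71² = 1.99 mA, giving V_DS = V_DD − I_D R_D = 2.56 − 1.99 × 0.54 = 1.49 V.
V_DS = 1.49 V ≥ V_ov = 0.71 V, confirming saturation.

I_D = 1.99 mA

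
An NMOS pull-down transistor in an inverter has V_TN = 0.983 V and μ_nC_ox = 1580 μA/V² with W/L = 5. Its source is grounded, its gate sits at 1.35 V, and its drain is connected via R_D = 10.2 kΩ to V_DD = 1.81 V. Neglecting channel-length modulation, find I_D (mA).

V_GS = V_G = 1.35 V, so V_ov = 1.35 − 0.983 = 0.367 V.
k_n = μ_nC_ox · (W/L) = 7.9 mA/V².
Assume saturation: I_D = ½ k_n V_ov² = 0.5 × 7.9 × 0.367² = 0.532 mA, giving V_DS = V_DD − I_D R_D = 1.81 − 0.532 × 10.2 = -3.62 V.
But -3.62 V < V_ov = 0.367 V, so the device is actually in triode.
In triode I_D = k_n[V_ov V_DS − ½ V_DS²] and I_D = (V_DD − V_DS)/R_D. Equating: 40.3 V_DS² − 30.57 V_DS + 1.81 = 0, giving V_DS = 0.0647 V (the root below V_ov).
I_D = (1.81 − 0.0647) / 10.2 = 0.171 mA.

I_D = 0.171 mA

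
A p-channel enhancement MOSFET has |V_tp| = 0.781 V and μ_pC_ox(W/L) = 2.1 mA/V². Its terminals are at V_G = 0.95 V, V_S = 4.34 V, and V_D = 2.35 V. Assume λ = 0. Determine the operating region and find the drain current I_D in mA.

V_SG = V_S − V_G = 4.34 − 0.95 = 3.39 V; V_SD = V_S − V_D = 4.34 − 2.35 = 1.99 V.
V_ov = V_SG − |V_tp| = 3.39 − 0.781 = 2.61 V.
Since V_SD = 1.99 V < V_ov = 2.61 V, the device is in the triode region.
I_D = k_p [V_ov · V_SD − ½ V_SD²] = 2.1 × [2.61 × 1.99 − 0.5 × 1.99²] = 6.74 mA.

Triode; I_D = 6.74 mA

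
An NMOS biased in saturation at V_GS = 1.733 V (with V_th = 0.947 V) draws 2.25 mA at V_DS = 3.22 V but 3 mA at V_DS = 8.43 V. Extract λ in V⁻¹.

With V_GS fixed, I_D ∝ (1 + λ V_DS) in saturation, so I_D2/I_D1 = (1 + λ V_DS2)/(1 + λ V_DS1).
3/2.25 = 1.333 = (1 + 8.43 λ)/(1 + 3.22 λ).
Solving: λ (I_D1 V_DS2 − I_D2 V_DS1) = I_D2 − I_D1, so λ = (3 − 2.25) / (2.25 × 8.43 − 3 × 3.22) = 0.75 / 9.31 = 0.0806 V⁻¹.

λ = 0.0806 V⁻¹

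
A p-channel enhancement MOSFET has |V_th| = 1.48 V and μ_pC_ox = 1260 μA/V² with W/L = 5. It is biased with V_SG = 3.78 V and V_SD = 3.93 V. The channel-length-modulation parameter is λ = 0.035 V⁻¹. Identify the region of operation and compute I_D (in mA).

Saturation; I_D = 19.0 mA

k_p = μ_pC_ox · (W/L) = 6.3 mA/V².
V_ov = V_SG − |V_th| = 3.78 − 1.48 = 2.3 V.
Since V_SD = 3.93 V ≥ V_ov = 2.3 V, the device is in saturation.
I_D = ½ k_p V_ov² (1 + λ V_SD) = 0.5 × 6.3 × 2.3² × (1 + 0.035 × 3.93) = 19 mA.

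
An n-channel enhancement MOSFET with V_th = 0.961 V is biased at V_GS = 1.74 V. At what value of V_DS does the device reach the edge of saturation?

V_DS,sat = 0.779 V

The boundary between triode and saturation is V_DS = V_GS − V_th = V_ov.
V_ov = 1.74 − 0.961 = 0.779 V.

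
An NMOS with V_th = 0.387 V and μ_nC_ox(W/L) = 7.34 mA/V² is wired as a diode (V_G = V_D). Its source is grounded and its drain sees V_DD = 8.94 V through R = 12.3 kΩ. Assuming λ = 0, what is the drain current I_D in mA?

With gate tied to drain, V_GS = V_DS ≥ V_GS − V_th, so the device is in saturation.
KCL at the drain: ½ k_n (V_GS − V_th)² = (V_DD − V_GS)/R.
Let x = V_GS − 0.387. Then 45.1 x² + x − 8.553 = 0, giving x = 0.424 V (positive root), so V_GS = 0.811 V.
I_D = (V_DD − V_GS)/R = (8.94 − 0.811) / 12.3 = 0.661 mA.

I_D = 0.661 mA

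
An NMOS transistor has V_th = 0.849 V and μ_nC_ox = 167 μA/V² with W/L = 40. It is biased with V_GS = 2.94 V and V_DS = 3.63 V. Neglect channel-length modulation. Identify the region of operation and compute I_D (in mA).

k_n = μ_nC_ox · (W/L) = 6.68 mA/V².
V_ov = V_GS − V_th = 2.94 − 0.849 = 2.09 V.
Since V_DS = 3.63 V ≥ V_ov = 2.09 V, the device is in saturation.
I_D = ½ k_n V_ov² = 0.5 × 6.68 × 2.09² = 14.6 mA.

Saturation; I_D = 14.6 mA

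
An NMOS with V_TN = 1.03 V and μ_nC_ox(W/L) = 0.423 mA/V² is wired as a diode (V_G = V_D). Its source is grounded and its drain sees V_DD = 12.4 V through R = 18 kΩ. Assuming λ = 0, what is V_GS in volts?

V_GS = 2.63 V

With gate tied to drain, V_GS = V_DS ≥ V_GS − V_TN, so the device is in saturation.
KCL at the drain: ½ k_n (V_GS − V_TN)² = (V_DD − V_GS)/R.
Let x = V_GS − 1.03. Then 3.81 x² + x − 11.37 = 0, giving x = 1.6 V (positive root), so V_GS = 2.63 V.
I_D = (V_DD − V_GS)/R = (12.4 − 2.63) / 18 = 0.543 mA.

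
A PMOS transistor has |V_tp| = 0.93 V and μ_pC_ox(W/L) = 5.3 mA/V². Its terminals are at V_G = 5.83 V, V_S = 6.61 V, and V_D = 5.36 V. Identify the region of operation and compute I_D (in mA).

Cutoff; I_D = 0 mA

V_SG = V_S − V_G = 6.61 − 5.83 = 0.78 V; V_SD = V_S − V_D = 6.61 − 5.36 = 1.25 V.
V_SG = 0.78 V < |V_tp| = 0.93 V, so the transistor is in cutoff.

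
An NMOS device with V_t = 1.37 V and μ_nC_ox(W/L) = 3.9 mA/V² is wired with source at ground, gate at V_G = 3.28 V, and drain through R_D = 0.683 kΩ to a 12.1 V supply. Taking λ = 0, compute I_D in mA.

I_D = 7.11 mA

V_GS = V_G = 3.28 V, so V_ov = 3.28 − 1.37 = 1.91 V.
Assume saturation: I_D = ½ k_n V_ov² = 0.5 × 3.9 × 1.91² = 7.11 mA, giving V_DS = V_DD − I_D R_D = 12.1 − 7.11 × 0.683 = 7.24 V.
V_DS = 7.24 V ≥ V_ov = 1.91 V, confirming saturation.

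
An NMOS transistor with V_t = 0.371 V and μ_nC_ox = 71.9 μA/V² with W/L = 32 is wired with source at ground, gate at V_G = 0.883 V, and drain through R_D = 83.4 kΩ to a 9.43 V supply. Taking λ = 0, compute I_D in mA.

I_D = 0.112 mA

V_GS = V_G = 0.883 V, so V_ov = 0.883 − 0.371 = 0.512 V.
k_n = μ_nC_ox · (W/L) = 2.301 mA/V².
Assume saturation: I_D = ½ k_n V_ov² = 0.5 × 2.301 × 0.512² = 0.302 mA, giving V_DS = V_DD − I_D R_D = 9.43 − 0.302 × 83.4 = -15.7 V.
But -15.7 V < V_ov = 0.512 V, so the device is actually in triode.
In triode I_D = k_n[V_ov V_DS − ½ V_DS²] and I_D = (V_DD − V_DS)/R_D. Equating: 95.9 V_DS² − 99.25 V_DS + 9.43 = 0, giving V_DS = 0.106 V (the root below V_ov).
I_D = (9.43 − 0.106) / 83.4 = 0.112 mA.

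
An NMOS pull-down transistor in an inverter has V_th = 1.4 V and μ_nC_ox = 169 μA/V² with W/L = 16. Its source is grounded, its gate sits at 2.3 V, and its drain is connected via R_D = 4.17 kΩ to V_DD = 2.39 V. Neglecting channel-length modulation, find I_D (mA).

I_D = 0.514 mA

V_GS = V_G = 2.3 V, so V_ov = 2.3 − 1.4 = 0.9 V.
k_n = μ_nC_ox · (W/L) = 2.704 mA/V².
Assume saturation: I_D = ½ k_n V_ov² = 0.5 × 2.704 × 0.9² = 1.1 mA, giving V_DS = V_DD − I_D R_D = 2.39 − 1.1 × 4.17 = -2.18 V.
But -2.18 V < V_ov = 0.9 V, so the device is actually in triode.
In triode I_D = k_n[V_ov V_DS − ½ V_DS²] and I_D = (V_DD − V_DS)/R_D. Equating: 5.64 V_DS² − 11.15 V_DS + 2.39 = 0, giving V_DS = 0.245 V (the root below V_ov).
I_D = (2.39 − 0.245) / 4.17 = 0.514 mA.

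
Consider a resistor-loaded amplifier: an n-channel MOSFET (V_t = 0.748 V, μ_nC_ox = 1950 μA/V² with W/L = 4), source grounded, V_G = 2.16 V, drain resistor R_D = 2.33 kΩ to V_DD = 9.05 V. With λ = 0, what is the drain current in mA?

V_GS = V_G = 2.16 V, so V_ov = 2.16 − 0.748 = 1.41 V.
k_n = μ_nC_ox · (W/L) = 7.8 mA/V².
Assume saturation: I_D = ½ k_n V_ov² = 0.5 × 7.8 × 1.41² = 7.78 mA, giving V_DS = V_DD − I_D R_D = 9.05 − 7.78 × 2.33 = -9.07 V.
But -9.07 V < V_ov = 1.41 V, so the device is actually in triode.
In triode I_D = k_n[V_ov V_DS − ½ V_DS²] and I_D = (V_DD − V_DS)/R_D. Equating: 9.09 V_DS² − 26.66 V_DS + 9.05 = 0, giving V_DS = 0.392 V (the root below V_ov).
I_D = (9.05 − 0.392) / 2.33 = 3.72 mA.

I_D = 3.72 mA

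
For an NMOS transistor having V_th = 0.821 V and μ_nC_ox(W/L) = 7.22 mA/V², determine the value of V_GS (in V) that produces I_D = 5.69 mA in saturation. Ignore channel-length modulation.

V_GS = 2.08 V

In saturation I_D = ½ k_n (V_GS − V_th)², so V_GS − V_th = √(2 I_D / k_n) = √(2 × 5.69 / 7.22) = 1.26 V.
V_GS = 0.821 + 1.26 = 2.08 V.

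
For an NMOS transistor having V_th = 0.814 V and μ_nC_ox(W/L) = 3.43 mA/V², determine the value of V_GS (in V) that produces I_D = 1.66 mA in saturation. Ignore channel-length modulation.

In saturation I_D = ½ k_n (V_GS − V_th)², so V_GS − V_th = √(2 I_D / k_n) = √(2 × 1.66 / 3.43) = 0.984 V.
V_GS = 0.814 + 0.984 = 1.8 V.

V_GS = 1.80 V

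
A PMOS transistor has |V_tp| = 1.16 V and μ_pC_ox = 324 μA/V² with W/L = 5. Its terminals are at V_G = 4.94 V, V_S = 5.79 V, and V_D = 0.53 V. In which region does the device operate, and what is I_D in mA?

Cutoff; I_D = 0 mA

V_SG = V_S − V_G = 5.79 − 4.94 = 0.85 V; V_SD = V_S − V_D = 5.79 − 0.53 = 5.26 V.
V_SG = 0.85 V < |V_tp| = 1.16 V, so the transistor is in cutoff.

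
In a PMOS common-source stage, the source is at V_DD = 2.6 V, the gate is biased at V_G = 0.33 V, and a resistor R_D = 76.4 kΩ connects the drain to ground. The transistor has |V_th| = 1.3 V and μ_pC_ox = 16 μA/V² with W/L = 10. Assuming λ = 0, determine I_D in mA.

I_D = 0.0311 mA

V_SG = V_DD − V_G = 2.6 − 0.33 = 2.27 V, so V_ov = 2.27 − 1.3 = 0.97 V.
k_p = μ_pC_ox · (W/L) = 0.16 mA/V².
Assume saturation: I_D = ½ k_p V_ov² = 0.5 × 0.16 × 0.97² = 0.0753 mA, giving V_SD = V_DD − I_D R_D = 2.6 − 0.0753 × 76.4 = -3.15 V.
But -3.15 V < V_ov = 0.97 V, so the device is actually in triode.
In triode I_D = k_p[V_ov V_SD − ½ V_SD²] and I_D = (V_DD − V_SD)/R_D. Equating: 6.11 V_SD² − 12.86 V_SD + 2.6 = 0, giving V_SD = 0.227 V (the root below V_ov).
I_D = (2.6 − 0.227) / 76.4 = 0.0311 mA.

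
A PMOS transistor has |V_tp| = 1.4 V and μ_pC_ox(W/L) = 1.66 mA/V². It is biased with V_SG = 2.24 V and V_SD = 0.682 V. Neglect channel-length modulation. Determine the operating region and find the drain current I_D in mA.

Triode; I_D = 0.565 mA

V_ov = V_SG − |V_tp| = 2.24 − 1.4 = 0.84 V.
Since V_SD = 0.682 V < V_ov = 0.84 V, the device is in the triode region.
I_D = k_p [V_ov · V_SD − ½ V_SD²] = 1.66 × [0.84 × 0.682 − 0.5 × 0.682²] = 0.565 mA.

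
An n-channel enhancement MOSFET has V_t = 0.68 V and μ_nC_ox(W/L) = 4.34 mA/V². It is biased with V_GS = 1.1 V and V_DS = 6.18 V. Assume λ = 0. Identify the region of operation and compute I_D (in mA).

V_ov = V_GS − V_t = 1.1 − 0.68 = 0.42 V.
Since V_DS = 6.18 V ≥ V_ov = 0.42 V, the device is in saturation.
I_D = ½ k_n V_ov² = 0.5 × 4.34 × 0.42² = 0.383 mA.

Saturation; I_D = 0.383 mA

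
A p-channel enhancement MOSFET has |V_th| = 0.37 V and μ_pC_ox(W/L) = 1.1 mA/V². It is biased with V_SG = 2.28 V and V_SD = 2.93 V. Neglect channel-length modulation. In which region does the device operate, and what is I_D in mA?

Saturation; I_D = 2.01 mA

V_ov = V_SG − |V_th| = 2.28 − 0.37 = 1.91 V.
Since V_SD = 2.93 V ≥ V_ov = 1.91 V, the device is in saturation.
I_D = ½ k_p V_ov² = 0.5 × 1.1 × 1.91² = 2.01 mA.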